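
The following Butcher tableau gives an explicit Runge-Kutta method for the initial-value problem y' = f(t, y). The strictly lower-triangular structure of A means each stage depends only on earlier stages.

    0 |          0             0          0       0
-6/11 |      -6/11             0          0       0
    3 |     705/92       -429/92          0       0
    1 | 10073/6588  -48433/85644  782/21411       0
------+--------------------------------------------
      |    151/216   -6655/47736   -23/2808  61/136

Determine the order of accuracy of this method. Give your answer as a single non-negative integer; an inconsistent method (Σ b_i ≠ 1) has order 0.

b = (151/216, -6655/47736, -23/2808, 61/136)
c = (0, -6/11, 3, 1)
Ac = (0, 0, 117/46, 51/122)
Σ b_i: 151/216·1 + (-6655/47736)·1 + (-23/2808)·1 + 61/136·1 = 1 ✓
b·c: (-6655/47736)·(-6/11) + (-23/2808)·3 + 61/136·1 = 1/2 ✓
b·c²: (-6655/47736)·36/121 + (-23/2808)·9 + 61/136·1 = 1/3 ✓
b·Ac: (-23/2808)·117/46 + 61/136·51/122 = 1/6 ✓
b·c³: (-6655/47736)·(-216/1331) + (-23/2808)·27 + 61/136·1 = 1/4 ✓
b·(c∘Ac): (-23/2808)·351/46 + 61/136·51/122 = 1/8 ✓
b·Ac²: (-23/2808)·(-351/253) + 61/136·323/2013 = 1/12 ✓
b·A²c: 61/136·17/183 = 1/24 ✓; 4 stages ⇒ order 4.

4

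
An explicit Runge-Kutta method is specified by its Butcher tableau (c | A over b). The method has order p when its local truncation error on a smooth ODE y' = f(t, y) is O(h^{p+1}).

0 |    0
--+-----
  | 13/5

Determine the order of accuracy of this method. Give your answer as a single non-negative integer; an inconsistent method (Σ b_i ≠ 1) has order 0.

0

b = (13/5)
c = (0)
Σ b_i: 13/5·1 = 13/5 ≠ 1 ⇒ order 0.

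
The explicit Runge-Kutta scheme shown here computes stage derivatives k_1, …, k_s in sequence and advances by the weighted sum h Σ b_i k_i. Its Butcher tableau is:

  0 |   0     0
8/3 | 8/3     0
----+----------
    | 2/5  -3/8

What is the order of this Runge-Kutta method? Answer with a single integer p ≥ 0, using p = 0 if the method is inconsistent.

0

b = (2/5, -3/8)
c = (0, 8/3)
Σ b_i: 2/5·1 + (-3/8)·1 = 1/40 ≠ 1 ⇒ order 0.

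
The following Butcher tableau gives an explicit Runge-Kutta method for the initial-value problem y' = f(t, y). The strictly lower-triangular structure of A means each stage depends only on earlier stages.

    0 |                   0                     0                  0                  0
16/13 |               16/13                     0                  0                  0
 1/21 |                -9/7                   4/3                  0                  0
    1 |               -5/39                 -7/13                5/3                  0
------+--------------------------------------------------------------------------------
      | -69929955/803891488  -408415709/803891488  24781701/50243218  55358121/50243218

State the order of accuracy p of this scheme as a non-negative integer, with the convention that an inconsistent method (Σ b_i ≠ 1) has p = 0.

3

b = (-69929955/803891488, -408415709/803891488, 24781701/50243218, 55358121/50243218)
c = (0, 16/13, 1/21, 1)
Ac = (0, 0, 64/39, -6211/10647)
Σ b_i: (-69929955/803891488)·1 + (-408415709/803891488)·1 + 24781701/50243218·1 + 55358121/50243218·1 = 1 ✓
b·c: (-408415709/803891488)·16/13 + 24781701/50243218·1/21 + 55358121/50243218·1 = 1/2 ✓
b·c²: (-408415709/803891488)·256/169 + 24781701/50243218·1/441 + 55358121/50243218·1 = 1/3 ✓
b·Ac: 24781701/50243218·64/39 + 55358121/50243218·(-6211/10647) = 1/6 ✓
b·c³: (-408415709/803891488)·4096/2197 + 24781701/50243218·1/9261 + 55358121/50243218·1 = 244791695/1582661367 ≠ 1/4 ⇒ order 3.
b·(c∘Ac): 24781701/50243218·64/819 + 55358121/50243218·(-6211/10647) = -394640921/653161834 ≠ 1/8
b·Ac²: 24781701/50243218·1024/507 + 55358121/50243218·(-2359831/2906631) = 4183557509/41149195542 ≠ 1/12
b·A²c: 55358121/50243218·320/117 = 227110240/75364827 ≠ 1/24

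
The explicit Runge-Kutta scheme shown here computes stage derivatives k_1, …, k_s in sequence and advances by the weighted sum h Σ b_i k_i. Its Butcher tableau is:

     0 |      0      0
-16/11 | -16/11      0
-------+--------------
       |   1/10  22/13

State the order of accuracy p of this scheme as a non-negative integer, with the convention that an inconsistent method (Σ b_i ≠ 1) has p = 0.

b = (1/10, 22/13)
c = (0, -16/11)
Σ b_i: 1/10·1 + 22/13·1 = 233/130 ≠ 1 ⇒ order 0.

0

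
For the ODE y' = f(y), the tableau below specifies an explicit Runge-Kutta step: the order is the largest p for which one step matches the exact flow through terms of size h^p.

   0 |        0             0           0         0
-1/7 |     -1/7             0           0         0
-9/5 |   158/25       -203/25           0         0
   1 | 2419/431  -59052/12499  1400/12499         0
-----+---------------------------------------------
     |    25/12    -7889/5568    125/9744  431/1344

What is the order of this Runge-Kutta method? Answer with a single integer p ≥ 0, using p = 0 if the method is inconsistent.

4

b = (25/12, -7889/5568, 125/9744, 431/1344)
c = (0, -1/7, -9/5, 1)
Ac = (0, 0, 29/25, 204/431)
Σ b_i: 25/12·1 + (-7889/5568)·1 + 125/9744·1 + 431/1344·1 = 1 ✓
b·c: (-7889/5568)·(-1/7) + 125/9744·(-9/5) + 431/1344·1 = 1/2 ✓
b·c²: (-7889/5568)·1/49 + 125/9744·81/25 + 431/1344·1 = 1/3 ✓
b·Ac: 125/9744·29/25 + 431/1344·204/431 = 1/6 ✓
b·c³: (-7889/5568)·(-1/343) + 125/9744·(-729/125) + 431/1344·1 = 1/4 ✓
b·(c∘Ac): 125/9744·(-261/125) + 431/1344·204/431 = 1/8 ✓
b·Ac²: 125/9744·(-29/175) + 431/1344·804/3017 = 1/12 ✓
b·A²c: 431/1344·56/431 = 1/24 ✓; 4 stages ⇒ order 4.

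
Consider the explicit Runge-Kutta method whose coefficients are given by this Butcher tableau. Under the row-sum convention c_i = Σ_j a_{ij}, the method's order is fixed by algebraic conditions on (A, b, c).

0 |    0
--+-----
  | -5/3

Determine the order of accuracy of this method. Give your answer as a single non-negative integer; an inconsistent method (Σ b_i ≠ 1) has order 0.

b = (-5/3)
c = (0)
Σ b_i: (-5/3)·1 = -5/3 ≠ 1 ⇒ order 0.

0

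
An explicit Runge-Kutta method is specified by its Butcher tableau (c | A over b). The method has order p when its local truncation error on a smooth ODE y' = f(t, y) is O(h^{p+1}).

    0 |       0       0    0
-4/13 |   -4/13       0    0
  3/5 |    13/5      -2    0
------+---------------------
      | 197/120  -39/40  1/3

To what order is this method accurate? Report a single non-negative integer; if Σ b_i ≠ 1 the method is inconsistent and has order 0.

b = (197/120, -39/40, 1/3)
c = (0, -4/13, 3/5)
Ac = (0, 0, 8/13)
Σ b_i: 197/120·1 + (-39/40)·1 + 1/3·1 = 1 ✓
b·c: (-39/40)·(-4/13) + 1/3·3/5 = 1/2 ✓
b·c²: (-39/40)·16/169 + 1/3·9/25 = 9/325 ≠ 1/3 ⇒ order 2.
b·Ac: 1/3·8/13 = 8/39 ≠ 1/6

2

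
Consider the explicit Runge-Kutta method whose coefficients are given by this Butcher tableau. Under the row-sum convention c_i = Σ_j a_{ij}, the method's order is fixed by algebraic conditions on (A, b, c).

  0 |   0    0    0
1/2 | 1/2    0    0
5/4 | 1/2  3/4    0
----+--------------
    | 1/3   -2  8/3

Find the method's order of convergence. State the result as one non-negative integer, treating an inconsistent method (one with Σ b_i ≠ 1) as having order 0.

1

b = (1/3, -2, 8/3)
c = (0, 1/2, 5/4)
Ac = (0, 0, 3/8)
Σ b_i: 1/3·1 + (-2)·1 + 8/3·1 = 1 ✓
b·c: (-2)·1/2 + 8/3·5/4 = 7/3 ≠ 1/2 ⇒ order 1.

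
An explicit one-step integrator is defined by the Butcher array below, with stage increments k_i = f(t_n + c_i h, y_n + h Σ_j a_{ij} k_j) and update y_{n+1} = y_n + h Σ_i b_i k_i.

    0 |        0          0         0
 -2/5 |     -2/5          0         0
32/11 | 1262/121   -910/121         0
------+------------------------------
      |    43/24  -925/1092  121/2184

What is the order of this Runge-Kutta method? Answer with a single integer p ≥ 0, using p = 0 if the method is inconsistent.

b = (43/24, -925/1092, 121/2184)
c = (0, -2/5, 32/11)
Ac = (0, 0, 364/121)
Σ b_i: 43/24·1 + (-925/1092)·1 + 121/2184·1 = 1 ✓
b·c: (-925/1092)·(-2/5) + 121/2184·32/11 = 1/2 ✓
b·c²: (-925/1092)·4/25 + 121/2184·1024/121 = 1/3 ✓
b·Ac: 121/2184·364/121 = 1/6 ✓; 3 stages ⇒ order 3.

3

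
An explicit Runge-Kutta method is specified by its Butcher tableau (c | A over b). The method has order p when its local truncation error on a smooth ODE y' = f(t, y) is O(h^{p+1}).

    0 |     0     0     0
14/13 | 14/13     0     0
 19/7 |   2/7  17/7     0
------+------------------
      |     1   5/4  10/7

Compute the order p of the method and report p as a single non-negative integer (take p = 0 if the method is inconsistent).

b = (1, 5/4, 10/7)
c = (0, 14/13, 19/7)
Ac = (0, 0, 34/13)
Σ b_i: 1·1 + 5/4·1 + 10/7·1 = 103/28 ≠ 1 ⇒ order 0.

0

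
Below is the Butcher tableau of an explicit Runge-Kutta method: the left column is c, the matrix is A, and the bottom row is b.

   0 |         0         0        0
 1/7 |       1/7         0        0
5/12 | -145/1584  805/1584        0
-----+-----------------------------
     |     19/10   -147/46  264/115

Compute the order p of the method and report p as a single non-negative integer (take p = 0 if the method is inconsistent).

3

b = (19/10, -147/46, 264/115)
c = (0, 1/7, 5/12)
Ac = (0, 0, 115/1584)
Σ b_i: 19/10·1 + (-147/46)·1 + 264/115·1 = 1 ✓
b·c: (-147/46)·1/7 + 264/115·5/12 = 1/2 ✓
b·c²: (-147/46)·1/49 + 264/115·25/144 = 1/3 ✓
b·Ac: 264/115·115/1584 = 1/6 ✓; 3 stages ⇒ order 3.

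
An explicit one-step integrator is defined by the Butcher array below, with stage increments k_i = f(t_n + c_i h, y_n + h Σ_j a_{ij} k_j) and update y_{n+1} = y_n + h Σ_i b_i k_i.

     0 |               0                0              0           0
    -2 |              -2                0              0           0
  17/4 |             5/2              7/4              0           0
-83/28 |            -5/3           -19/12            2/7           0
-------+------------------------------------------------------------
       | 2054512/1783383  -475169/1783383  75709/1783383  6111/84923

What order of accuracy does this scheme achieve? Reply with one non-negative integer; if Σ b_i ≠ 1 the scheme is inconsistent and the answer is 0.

b = (2054512/1783383, -475169/1783383, 75709/1783383, 6111/84923)
c = (0, -2, 17/4, -83/28)
Ac = (0, 0, -7/2, 92/21)
Σ b_i: 2054512/1783383·1 + (-475169/1783383)·1 + 75709/1783383·1 + 6111/84923·1 = 1 ✓
b·c: (-475169/1783383)·(-2) + 75709/1783383·17/4 + 6111/84923·(-83/28) = 1/2 ✓
b·c²: (-475169/1783383)·4 + 75709/1783383·289/16 + 6111/84923·6889/784 = 1/3 ✓
b·Ac: 75709/1783383·(-7/2) + 6111/84923·92/21 = 1/6 ✓
b·c³: (-475169/1783383)·(-8) + 75709/1783383·4913/64 + 6111/84923·(-571787/21952) = 468200627/133159264 ≠ 1/4 ⇒ order 3.
b·(c∘Ac): 75709/1783383·(-119/8) + 6111/84923·(-1909/147) = -22341827/14267064 ≠ 1/8
b·Ac²: 75709/1783383·7 + 6111/84923·(-197/168) = 433691/2038152 ≠ 1/12
b·A²c: 6111/84923·(-1) = -6111/84923 ≠ 1/24

3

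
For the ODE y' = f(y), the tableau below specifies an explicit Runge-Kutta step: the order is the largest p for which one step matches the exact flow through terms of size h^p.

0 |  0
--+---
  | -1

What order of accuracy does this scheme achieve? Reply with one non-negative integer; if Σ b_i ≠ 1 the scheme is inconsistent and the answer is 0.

0

b = (-1)
c = (0)
Σ b_i: (-1)·1 = -1 ≠ 1 ⇒ order 0.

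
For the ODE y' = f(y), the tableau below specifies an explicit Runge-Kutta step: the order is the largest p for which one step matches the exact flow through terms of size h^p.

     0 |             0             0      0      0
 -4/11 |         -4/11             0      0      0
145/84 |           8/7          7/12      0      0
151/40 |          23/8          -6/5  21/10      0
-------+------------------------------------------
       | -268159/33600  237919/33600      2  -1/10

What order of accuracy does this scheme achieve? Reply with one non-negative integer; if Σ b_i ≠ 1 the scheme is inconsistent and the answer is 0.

b = (-268159/33600, 237919/33600, 2, -1/10)
c = (0, -4/11, 145/84, 151/40)
Ac = (0, 0, -7/33, 1787/440)
Σ b_i: (-268159/33600)·1 + 237919/33600·1 + 2·1 + (-1/10)·1 = 1 ✓
b·c: 237919/33600·(-4/11) + 2·145/84 + (-1/10)·151/40 = 1/2 ✓
b·c²: 237919/33600·16/121 + 2·21025/7056 + (-1/10)·22801/1600 = 424615789/77616000 ≠ 1/3 ⇒ order 2.
b·Ac: 2·(-7/33) + (-1/10)·1787/440 = -10961/13200 ≠ 1/6

2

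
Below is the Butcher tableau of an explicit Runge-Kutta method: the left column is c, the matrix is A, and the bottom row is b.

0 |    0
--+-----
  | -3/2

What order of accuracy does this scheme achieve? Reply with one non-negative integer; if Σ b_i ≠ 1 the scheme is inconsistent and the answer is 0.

b = (-3/2)
c = (0)
Σ b_i: (-3/2)·1 = -3/2 ≠ 1 ⇒ order 0.

0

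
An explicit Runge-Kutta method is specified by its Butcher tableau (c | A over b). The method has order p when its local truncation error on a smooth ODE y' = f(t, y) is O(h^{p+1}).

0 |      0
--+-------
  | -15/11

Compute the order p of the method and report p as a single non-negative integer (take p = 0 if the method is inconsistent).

b = (-15/11)
c = (0)
Σ b_i: (-15/11)·1 = -15/11 ≠ 1 ⇒ order 0.

0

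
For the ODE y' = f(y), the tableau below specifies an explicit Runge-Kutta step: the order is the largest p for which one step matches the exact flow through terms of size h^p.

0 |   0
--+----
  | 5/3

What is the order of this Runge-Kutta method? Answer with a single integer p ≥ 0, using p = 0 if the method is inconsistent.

b = (5/3)
c = (0)
Σ b_i: 5/3·1 = 5/3 ≠ 1 ⇒ order 0.

0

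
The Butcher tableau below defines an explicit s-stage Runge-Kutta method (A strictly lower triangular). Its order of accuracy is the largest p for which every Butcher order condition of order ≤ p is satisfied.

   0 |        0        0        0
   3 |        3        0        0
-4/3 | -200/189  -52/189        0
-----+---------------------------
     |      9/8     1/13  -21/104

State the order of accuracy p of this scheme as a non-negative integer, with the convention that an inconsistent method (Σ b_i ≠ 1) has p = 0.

b = (9/8, 1/13, -21/104)
c = (0, 3, -4/3)
Ac = (0, 0, -52/63)
Σ b_i: 9/8·1 + 1/13·1 + (-21/104)·1 = 1 ✓
b·c: 1/13·3 + (-21/104)·(-4/3) = 1/2 ✓
b·c²: 1/13·9 + (-21/104)·16/9 = 1/3 ✓
b·Ac: (-21/104)·(-52/63) = 1/6 ✓; 3 stages ⇒ order 3.

3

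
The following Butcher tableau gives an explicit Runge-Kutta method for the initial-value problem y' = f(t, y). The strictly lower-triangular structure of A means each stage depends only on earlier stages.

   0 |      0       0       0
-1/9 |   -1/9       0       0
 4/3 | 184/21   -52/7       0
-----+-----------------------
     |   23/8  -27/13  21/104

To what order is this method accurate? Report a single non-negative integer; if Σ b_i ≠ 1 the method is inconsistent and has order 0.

b = (23/8, -27/13, 21/104)
c = (0, -1/9, 4/3)
Ac = (0, 0, 52/63)
Σ b_i: 23/8·1 + (-27/13)·1 + 21/104·1 = 1 ✓
b·c: (-27/13)·(-1/9) + 21/104·4/3 = 1/2 ✓
b·c²: (-27/13)·1/81 + 21/104·16/9 = 1/3 ✓
b·Ac: 21/104·52/63 = 1/6 ✓; 3 stages ⇒ order 3.

3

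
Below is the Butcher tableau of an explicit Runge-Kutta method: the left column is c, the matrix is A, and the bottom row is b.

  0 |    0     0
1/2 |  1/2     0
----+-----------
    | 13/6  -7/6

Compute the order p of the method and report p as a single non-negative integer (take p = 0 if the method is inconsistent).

b = (13/6, -7/6)
c = (0, 1/2)
Σ b_i: 13/6·1 + (-7/6)·1 = 1 ✓
b·c: (-7/6)·1/2 = -7/12 ≠ 1/2 ⇒ order 1.

1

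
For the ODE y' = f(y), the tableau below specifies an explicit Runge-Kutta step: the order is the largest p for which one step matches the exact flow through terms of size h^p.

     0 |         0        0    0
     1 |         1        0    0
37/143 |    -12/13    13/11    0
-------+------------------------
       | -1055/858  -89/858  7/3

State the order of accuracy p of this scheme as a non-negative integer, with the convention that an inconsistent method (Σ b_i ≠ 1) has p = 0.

b = (-1055/858, -89/858, 7/3)
c = (0, 1, 37/143)
Ac = (0, 0, 13/11)
Σ b_i: (-1055/858)·1 + (-89/858)·1 + 7/3·1 = 1 ✓
b·c: (-89/858)·1 + 7/3·37/143 = 1/2 ✓
b·c²: (-89/858)·1 + 7/3·1369/20449 = 6439/122694 ≠ 1/3 ⇒ order 2.
b·Ac: 7/3·13/11 = 91/33 ≠ 1/6

2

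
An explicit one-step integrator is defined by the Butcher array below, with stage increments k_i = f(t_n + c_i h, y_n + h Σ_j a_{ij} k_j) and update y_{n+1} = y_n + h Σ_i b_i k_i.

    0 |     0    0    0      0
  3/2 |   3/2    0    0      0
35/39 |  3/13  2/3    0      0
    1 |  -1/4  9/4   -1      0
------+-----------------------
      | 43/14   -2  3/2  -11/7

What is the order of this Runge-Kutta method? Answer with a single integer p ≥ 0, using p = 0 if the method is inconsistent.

1

b = (43/14, -2, 3/2, -11/7)
c = (0, 3/2, 35/39, 1)
Ac = (0, 0, 1, 773/312)
Σ b_i: 43/14·1 + (-2)·1 + 3/2·1 + (-11/7)·1 = 1 ✓
b·c: (-2)·3/2 + 3/2·35/39 + (-11/7)·1 = -587/182 ≠ 1/2 ⇒ order 1.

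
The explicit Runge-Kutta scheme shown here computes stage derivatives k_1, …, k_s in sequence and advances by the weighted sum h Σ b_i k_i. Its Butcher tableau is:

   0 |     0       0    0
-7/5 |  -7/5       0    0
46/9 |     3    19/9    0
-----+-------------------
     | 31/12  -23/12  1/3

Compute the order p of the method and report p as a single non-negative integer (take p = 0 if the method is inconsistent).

1

b = (31/12, -23/12, 1/3)
c = (0, -7/5, 46/9)
Ac = (0, 0, -133/45)
Σ b_i: 31/12·1 + (-23/12)·1 + 1/3·1 = 1 ✓
b·c: (-23/12)·(-7/5) + 1/3·46/9 = 2369/540 ≠ 1/2 ⇒ order 1.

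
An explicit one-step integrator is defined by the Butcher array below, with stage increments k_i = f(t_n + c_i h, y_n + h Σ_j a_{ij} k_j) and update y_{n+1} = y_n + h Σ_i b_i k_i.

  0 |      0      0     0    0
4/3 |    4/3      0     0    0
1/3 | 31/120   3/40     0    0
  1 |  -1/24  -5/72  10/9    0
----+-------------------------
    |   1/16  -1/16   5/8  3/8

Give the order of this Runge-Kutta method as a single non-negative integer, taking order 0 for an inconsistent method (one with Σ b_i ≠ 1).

b = (1/16, -1/16, 5/8, 3/8)
c = (0, 4/3, 1/3, 1)
Ac = (0, 0, 1/10, 5/18)
Σ b_i: 1/16·1 + (-1/16)·1 + 5/8·1 + 3/8·1 = 1 ✓
b·c: (-1/16)·4/3 + 5/8·1/3 + 3/8·1 = 1/2 ✓
b·c²: (-1/16)·16/9 + 5/8·1/9 + 3/8·1 = 1/3 ✓
b·Ac: 5/8·1/10 + 3/8·5/18 = 1/6 ✓
b·c³: (-1/16)·64/27 + 5/8·1/27 + 3/8·1 = 1/4 ✓
b·(c∘Ac): 5/8·1/30 + 3/8·5/18 = 1/8 ✓
b·Ac²: 5/8·2/15 = 1/12 ✓
b·A²c: 3/8·1/9 = 1/24 ✓; 4 stages ⇒ order 4.

4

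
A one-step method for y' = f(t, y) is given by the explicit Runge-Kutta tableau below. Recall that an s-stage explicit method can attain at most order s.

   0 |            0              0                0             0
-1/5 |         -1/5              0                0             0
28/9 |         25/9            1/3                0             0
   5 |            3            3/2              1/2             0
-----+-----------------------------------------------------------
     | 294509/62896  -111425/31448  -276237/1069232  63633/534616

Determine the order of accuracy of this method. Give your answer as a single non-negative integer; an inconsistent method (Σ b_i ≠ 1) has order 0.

b = (294509/62896, -111425/31448, -276237/1069232, 63633/534616)
c = (0, -1/5, 28/9, 5)
Ac = (0, 0, -1/15, 113/90)
Σ b_i: 294509/62896·1 + (-111425/31448)·1 + (-276237/1069232)·1 + 63633/534616·1 = 1 ✓
b·c: (-111425/31448)·(-1/5) + (-276237/1069232)·28/9 + 63633/534616·5 = 1/2 ✓
b·c²: (-111425/31448)·1/25 + (-276237/1069232)·784/81 + 63633/534616·25 = 1/3 ✓
b·Ac: (-276237/1069232)·(-1/15) + 63633/534616·113/90 = 1/6 ✓
b·c³: (-111425/31448)·(-1/125) + (-276237/1069232)·21952/729 + 63633/534616·125 = 15128687/2122740 ≠ 1/4 ⇒ order 3.
b·(c∘Ac): (-276237/1069232)·(-28/135) + 63633/534616·113/18 = 755507/943440 ≠ 1/8
b·Ac²: (-276237/1069232)·1/75 + 63633/534616·19843/4050 = 20920187/36086580 ≠ 1/12
b·A²c: 63633/534616·(-1/30) = -21211/5346160 ≠ 1/24

3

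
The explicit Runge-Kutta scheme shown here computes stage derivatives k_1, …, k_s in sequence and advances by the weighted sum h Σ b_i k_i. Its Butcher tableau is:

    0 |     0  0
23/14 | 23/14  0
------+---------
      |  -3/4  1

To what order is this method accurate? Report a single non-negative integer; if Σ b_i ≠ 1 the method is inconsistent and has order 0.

b = (-3/4, 1)
c = (0, 23/14)
Σ b_i: (-3/4)·1 + 1·1 = 1/4 ≠ 1 ⇒ order 0.

0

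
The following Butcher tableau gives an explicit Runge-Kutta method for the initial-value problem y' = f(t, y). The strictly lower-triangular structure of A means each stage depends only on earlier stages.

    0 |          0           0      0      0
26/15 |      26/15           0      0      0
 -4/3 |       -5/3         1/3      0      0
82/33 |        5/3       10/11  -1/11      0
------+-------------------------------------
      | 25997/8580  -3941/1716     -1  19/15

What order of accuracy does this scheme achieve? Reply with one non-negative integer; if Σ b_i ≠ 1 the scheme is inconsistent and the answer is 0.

b = (25997/8580, -3941/1716, -1, 19/15)
c = (0, 26/15, -4/3, 82/33)
Ac = (0, 0, 26/45, 56/33)
Σ b_i: 25997/8580·1 + (-3941/1716)·1 + (-1)·1 + 19/15·1 = 1 ✓
b·c: (-3941/1716)·26/15 + (-1)·(-4/3) + 19/15·82/33 = 1/2 ✓
b·c²: (-3941/1716)·676/225 + (-1)·16/9 + 19/15·6724/1089 = -69983/81675 ≠ 1/3 ⇒ order 2.
b·Ac: (-1)·26/45 + 19/15·56/33 = 778/495 ≠ 1/6

2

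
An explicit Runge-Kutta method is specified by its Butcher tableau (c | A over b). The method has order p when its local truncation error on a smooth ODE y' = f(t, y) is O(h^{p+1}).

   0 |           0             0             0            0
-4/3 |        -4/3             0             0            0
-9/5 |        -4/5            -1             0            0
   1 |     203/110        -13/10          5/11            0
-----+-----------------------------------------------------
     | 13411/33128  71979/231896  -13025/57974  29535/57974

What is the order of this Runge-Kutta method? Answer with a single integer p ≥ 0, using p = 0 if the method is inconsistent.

b = (13411/33128, 71979/231896, -13025/57974, 29535/57974)
c = (0, -4/3, -9/5, 1)
Ac = (0, 0, 4/3, 151/165)
Σ b_i: 13411/33128·1 + 71979/231896·1 + (-13025/57974)·1 + 29535/57974·1 = 1 ✓
b·c: 71979/231896·(-4/3) + (-13025/57974)·(-9/5) + 29535/57974·1 = 1/2 ✓
b·c²: 71979/231896·16/9 + (-13025/57974)·81/25 + 29535/57974·1 = 1/3 ✓
b·Ac: (-13025/57974)·4/3 + 29535/57974·151/165 = 1/6 ✓
b·c³: 71979/231896·(-64/27) + (-13025/57974)·(-729/125) + 29535/57974·1 = 201994/186345 ≠ 1/4 ⇒ order 3.
b·(c∘Ac): (-13025/57974)·(-12/5) + 29535/57974·151/165 = 8327/8282 ≠ 1/8
b·Ac²: (-13025/57974)·(-16/9) + 29535/57974·(-83/99) = -2065/74538 ≠ 1/12
b·A²c: 29535/57974·20/33 = 8950/28987 ≠ 1/24

3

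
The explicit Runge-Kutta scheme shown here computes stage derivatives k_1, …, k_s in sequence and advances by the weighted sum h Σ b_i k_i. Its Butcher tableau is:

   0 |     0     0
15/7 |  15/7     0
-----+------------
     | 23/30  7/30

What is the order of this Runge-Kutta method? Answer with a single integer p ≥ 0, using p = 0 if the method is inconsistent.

b = (23/30, 7/30)
c = (0, 15/7)
Σ b_i: 23/30·1 + 7/30·1 = 1 ✓
b·c: 7/30·15/7 = 1/2 ✓; 2 stages ⇒ order 2.

2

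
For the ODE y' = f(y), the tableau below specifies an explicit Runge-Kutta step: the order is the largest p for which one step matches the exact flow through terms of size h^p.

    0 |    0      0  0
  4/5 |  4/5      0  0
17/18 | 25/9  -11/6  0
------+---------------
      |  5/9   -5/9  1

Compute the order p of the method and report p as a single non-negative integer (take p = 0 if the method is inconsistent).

b = (5/9, -5/9, 1)
c = (0, 4/5, 17/18)
Ac = (0, 0, -22/15)
Σ b_i: 5/9·1 + (-5/9)·1 + 1·1 = 1 ✓
b·c: (-5/9)·4/5 + 1·17/18 = 1/2 ✓
b·c²: (-5/9)·16/25 + 1·289/324 = 869/1620 ≠ 1/3 ⇒ order 2.
b·Ac: 1·(-22/15) = -22/15 ≠ 1/6

2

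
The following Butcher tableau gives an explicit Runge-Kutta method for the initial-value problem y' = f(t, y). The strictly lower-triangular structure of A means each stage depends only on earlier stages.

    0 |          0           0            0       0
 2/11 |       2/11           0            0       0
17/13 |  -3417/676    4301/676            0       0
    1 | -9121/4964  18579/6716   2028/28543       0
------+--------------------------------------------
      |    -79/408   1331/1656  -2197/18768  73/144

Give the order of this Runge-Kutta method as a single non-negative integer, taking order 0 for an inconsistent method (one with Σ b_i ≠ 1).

4

b = (-79/408, 1331/1656, -2197/18768, 73/144)
c = (0, 2/11, 17/13, 1)
Ac = (0, 0, 391/338, 87/146)
Σ b_i: (-79/408)·1 + 1331/1656·1 + (-2197/18768)·1 + 73/144·1 = 1 ✓
b·c: 1331/1656·2/11 + (-2197/18768)·17/13 + 73/144·1 = 1/2 ✓
b·c²: 1331/1656·4/121 + (-2197/18768)·289/169 + 73/144·1 = 1/3 ✓
b·Ac: (-2197/18768)·391/338 + 73/144·87/146 = 1/6 ✓
b·c³: 1331/1656·8/1331 + (-2197/18768)·4913/2197 + 73/144·1 = 1/4 ✓
b·(c∘Ac): (-2197/18768)·6647/4394 + 73/144·87/146 = 1/8 ✓
b·Ac²: (-2197/18768)·391/1859 + 73/144·171/803 = 1/12 ✓
b·A²c: 73/144·6/73 = 1/24 ✓; 4 stages ⇒ order 4.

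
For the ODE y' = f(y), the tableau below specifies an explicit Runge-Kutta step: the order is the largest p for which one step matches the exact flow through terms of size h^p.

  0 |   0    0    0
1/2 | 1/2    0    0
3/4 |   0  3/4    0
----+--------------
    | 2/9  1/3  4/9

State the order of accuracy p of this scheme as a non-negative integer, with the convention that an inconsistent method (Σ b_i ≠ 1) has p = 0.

3

b = (2/9, 1/3, 4/9)
c = (0, 1/2, 3/4)
Ac = (0, 0, 3/8)
Σ b_i: 2/9·1 + 1/3·1 + 4/9·1 = 1 ✓
b·c: 1/3·1/2 + 4/9·3/4 = 1/2 ✓
b·c²: 1/3·1/4 + 4/9·9/16 = 1/3 ✓
b·Ac: 4/9·3/8 = 1/6 ✓; 3 stages ⇒ order 3.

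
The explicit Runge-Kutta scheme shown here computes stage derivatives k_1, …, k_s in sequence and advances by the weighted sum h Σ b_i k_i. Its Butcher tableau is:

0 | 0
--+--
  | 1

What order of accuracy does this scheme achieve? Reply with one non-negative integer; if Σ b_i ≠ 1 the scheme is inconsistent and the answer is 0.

b = (1)
c = (0)
Σ b_i: 1·1 = 1 ✓; 1 stage ⇒ order 1.

1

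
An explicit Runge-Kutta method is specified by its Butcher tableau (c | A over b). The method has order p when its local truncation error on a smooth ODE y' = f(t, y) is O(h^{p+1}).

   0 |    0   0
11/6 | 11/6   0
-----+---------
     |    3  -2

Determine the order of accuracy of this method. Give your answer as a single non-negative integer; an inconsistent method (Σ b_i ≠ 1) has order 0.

1

b = (3, -2)
c = (0, 11/6)
Σ b_i: 3·1 + (-2)·1 = 1 ✓
b·c: (-2)·11/6 = -11/3 ≠ 1/2 ⇒ order 1.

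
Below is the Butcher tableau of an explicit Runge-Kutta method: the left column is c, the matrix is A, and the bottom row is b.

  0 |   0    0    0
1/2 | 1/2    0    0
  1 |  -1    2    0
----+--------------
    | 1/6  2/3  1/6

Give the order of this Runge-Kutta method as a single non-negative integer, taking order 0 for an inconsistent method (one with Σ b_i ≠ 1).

b = (1/6, 2/3, 1/6)
c = (0, 1/2, 1)
Ac = (0, 0, 1)
Σ b_i: 1/6·1 + 2/3·1 + 1/6·1 = 1 ✓
b·c: 2/3·1/2 + 1/6·1 = 1/2 ✓
b·c²: 2/3·1/4 + 1/6·1 = 1/3 ✓
b·Ac: 1/6·1 = 1/6 ✓; 3 stages ⇒ order 3.

3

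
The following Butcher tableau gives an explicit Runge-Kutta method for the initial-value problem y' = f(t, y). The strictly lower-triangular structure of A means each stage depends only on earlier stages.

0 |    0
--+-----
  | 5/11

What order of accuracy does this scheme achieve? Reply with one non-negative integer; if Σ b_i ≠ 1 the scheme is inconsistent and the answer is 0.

b = (5/11)
c = (0)
Σ b_i: 5/11·1 = 5/11 ≠ 1 ⇒ order 0.

0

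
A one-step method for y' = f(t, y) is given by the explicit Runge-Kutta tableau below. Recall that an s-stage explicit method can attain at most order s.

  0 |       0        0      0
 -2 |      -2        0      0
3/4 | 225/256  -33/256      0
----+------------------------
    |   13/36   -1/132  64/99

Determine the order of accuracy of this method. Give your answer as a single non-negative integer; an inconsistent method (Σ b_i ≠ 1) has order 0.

b = (13/36, -1/132, 64/99)
c = (0, -2, 3/4)
Ac = (0, 0, 33/128)
Σ b_i: 13/36·1 + (-1/132)·1 + 64/99·1 = 1 ✓
b·c: (-1/132)·(-2) + 64/99·3/4 = 1/2 ✓
b·c²: (-1/132)·4 + 64/99·9/16 = 1/3 ✓
b·Ac: 64/99·33/128 = 1/6 ✓; 3 stages ⇒ order 3.

3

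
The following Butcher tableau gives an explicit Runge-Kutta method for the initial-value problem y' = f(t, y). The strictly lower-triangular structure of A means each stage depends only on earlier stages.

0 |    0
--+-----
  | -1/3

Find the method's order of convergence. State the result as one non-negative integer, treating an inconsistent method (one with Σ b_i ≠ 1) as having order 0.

b = (-1/3)
c = (0)
Σ b_i: (-1/3)·1 = -1/3 ≠ 1 ⇒ order 0.

0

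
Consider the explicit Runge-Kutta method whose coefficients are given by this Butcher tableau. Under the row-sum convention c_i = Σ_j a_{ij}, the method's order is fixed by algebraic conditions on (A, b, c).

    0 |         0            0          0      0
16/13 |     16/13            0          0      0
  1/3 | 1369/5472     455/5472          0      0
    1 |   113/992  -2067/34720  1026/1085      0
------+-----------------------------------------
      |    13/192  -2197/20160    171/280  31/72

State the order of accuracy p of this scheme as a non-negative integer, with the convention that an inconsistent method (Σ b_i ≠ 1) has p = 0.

b = (13/192, -2197/20160, 171/280, 31/72)
c = (0, 16/13, 1/3, 1)
Ac = (0, 0, 35/342, 15/62)
Σ b_i: 13/192·1 + (-2197/20160)·1 + 171/280·1 + 31/72·1 = 1 ✓
b·c: (-2197/20160)·16/13 + 171/280·1/3 + 31/72·1 = 1/2 ✓
b·c²: (-2197/20160)·256/169 + 171/280·1/9 + 31/72·1 = 1/3 ✓
b·Ac: 171/280·35/342 + 31/72·15/62 = 1/6 ✓
b·c³: (-2197/20160)·4096/2197 + 171/280·1/27 + 31/72·1 = 1/4 ✓
b·(c∘Ac): 171/280·35/1026 + 31/72·15/62 = 1/8 ✓
b·Ac²: 171/280·280/2223 + 31/72·6/403 = 1/12 ✓
b·A²c: 31/72·3/31 = 1/24 ✓; 4 stages ⇒ order 4.

4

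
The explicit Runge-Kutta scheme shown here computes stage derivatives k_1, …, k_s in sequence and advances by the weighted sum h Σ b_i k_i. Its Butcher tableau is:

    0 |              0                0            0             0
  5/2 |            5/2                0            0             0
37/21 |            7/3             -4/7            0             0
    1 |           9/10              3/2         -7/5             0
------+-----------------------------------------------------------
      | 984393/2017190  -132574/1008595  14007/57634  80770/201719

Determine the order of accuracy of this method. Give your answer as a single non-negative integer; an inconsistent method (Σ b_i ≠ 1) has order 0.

b = (984393/2017190, -132574/1008595, 14007/57634, 80770/201719)
c = (0, 5/2, 37/21, 1)
Ac = (0, 0, -10/7, 77/60)
Σ b_i: 984393/2017190·1 + (-132574/1008595)·1 + 14007/57634·1 + 80770/201719·1 = 1 ✓
b·c: (-132574/1008595)·5/2 + 14007/57634·37/21 + 80770/201719·1 = 1/2 ✓
b·c²: (-132574/1008595)·25/4 + 14007/57634·1369/441 + 80770/201719·1 = 1/3 ✓
b·Ac: 14007/57634·(-10/7) + 80770/201719·77/60 = 1/6 ✓
b·c³: (-132574/1008595)·125/8 + 14007/57634·50653/9261 + 80770/201719·1 = -16476883/50833188 ≠ 1/4 ⇒ order 3.
b·(c∘Ac): 14007/57634·(-370/147) + 80770/201719·77/60 = -118441/1210314 ≠ 1/8
b·Ac²: 14007/57634·(-25/7) + 80770/201719·12673/2520 = 58237771/50833188 ≠ 1/12
b·A²c: 80770/201719·2 = 161540/201719 ≠ 1/24

3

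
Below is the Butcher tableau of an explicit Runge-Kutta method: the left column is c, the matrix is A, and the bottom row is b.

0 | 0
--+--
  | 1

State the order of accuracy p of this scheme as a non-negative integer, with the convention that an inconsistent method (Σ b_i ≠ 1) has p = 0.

1

b = (1)
c = (0)
Σ b_i: 1·1 = 1 ✓; 1 stage ⇒ order 1.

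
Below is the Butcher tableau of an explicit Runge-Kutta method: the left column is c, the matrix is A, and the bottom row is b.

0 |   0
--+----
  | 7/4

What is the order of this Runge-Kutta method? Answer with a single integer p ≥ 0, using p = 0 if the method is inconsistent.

0

b = (7/4)
c = (0)
Σ b_i: 7/4·1 = 7/4 ≠ 1 ⇒ order 0.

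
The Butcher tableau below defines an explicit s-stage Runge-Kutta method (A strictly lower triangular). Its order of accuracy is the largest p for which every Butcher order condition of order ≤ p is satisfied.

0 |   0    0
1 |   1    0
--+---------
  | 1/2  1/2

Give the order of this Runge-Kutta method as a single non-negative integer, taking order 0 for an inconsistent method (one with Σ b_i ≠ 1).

2

b = (1/2, 1/2)
c = (0, 1)
Σ b_i: 1/2·1 + 1/2·1 = 1 ✓
b·c: 1/2·1 = 1/2 ✓; 2 stages ⇒ order 2.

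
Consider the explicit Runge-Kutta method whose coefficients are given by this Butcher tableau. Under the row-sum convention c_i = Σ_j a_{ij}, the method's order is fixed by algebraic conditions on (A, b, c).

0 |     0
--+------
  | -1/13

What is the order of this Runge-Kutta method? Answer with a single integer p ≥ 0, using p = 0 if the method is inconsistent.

b = (-1/13)
c = (0)
Σ b_i: (-1/13)·1 = -1/13 ≠ 1 ⇒ order 0.

0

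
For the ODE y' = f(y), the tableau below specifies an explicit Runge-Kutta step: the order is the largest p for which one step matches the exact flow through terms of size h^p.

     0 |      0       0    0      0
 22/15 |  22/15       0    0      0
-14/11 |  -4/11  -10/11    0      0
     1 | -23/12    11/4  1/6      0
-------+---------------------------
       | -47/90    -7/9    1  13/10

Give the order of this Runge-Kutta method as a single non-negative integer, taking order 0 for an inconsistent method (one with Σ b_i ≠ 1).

b = (-47/90, -7/9, 1, 13/10)
c = (0, 22/15, -14/11, 1)
Ac = (0, 0, -4/3, 1261/330)
Σ b_i: (-47/90)·1 + (-7/9)·1 + 1·1 + 13/10·1 = 1 ✓
b·c: (-7/9)·22/15 + 1·(-14/11) + 13/10·1 = -3307/2970 ≠ 1/2 ⇒ order 1.

1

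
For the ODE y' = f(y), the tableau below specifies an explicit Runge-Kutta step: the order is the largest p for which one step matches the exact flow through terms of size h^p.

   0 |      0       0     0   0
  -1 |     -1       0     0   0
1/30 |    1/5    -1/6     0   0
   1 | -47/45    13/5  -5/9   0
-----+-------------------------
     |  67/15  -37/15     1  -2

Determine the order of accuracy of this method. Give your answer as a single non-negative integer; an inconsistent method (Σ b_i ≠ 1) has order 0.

2

b = (67/15, -37/15, 1, -2)
c = (0, -1, 1/30, 1)
Ac = (0, 0, 1/6, -707/270)
Σ b_i: 67/15·1 + (-37/15)·1 + 1·1 + (-2)·1 = 1 ✓
b·c: (-37/15)·(-1) + 1·1/30 + (-2)·1 = 1/2 ✓
b·c²: (-37/15)·1 + 1·1/900 + (-2)·1 = -4019/900 ≠ 1/3 ⇒ order 2.
b·Ac: 1·1/6 + (-2)·(-707/270) = 1459/270 ≠ 1/6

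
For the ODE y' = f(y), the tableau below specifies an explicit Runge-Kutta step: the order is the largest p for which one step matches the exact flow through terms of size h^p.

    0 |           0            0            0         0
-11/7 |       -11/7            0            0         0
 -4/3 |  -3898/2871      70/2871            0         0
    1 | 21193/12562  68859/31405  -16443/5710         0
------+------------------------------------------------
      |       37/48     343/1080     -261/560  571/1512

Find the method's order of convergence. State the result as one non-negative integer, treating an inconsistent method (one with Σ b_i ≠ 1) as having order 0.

4

b = (37/48, 343/1080, -261/560, 571/1512)
c = (0, -11/7, -4/3, 1)
Ac = (0, 0, -10/261, 225/571)
Σ b_i: 37/48·1 + 343/1080·1 + (-261/560)·1 + 571/1512·1 = 1 ✓
b·c: 343/1080·(-11/7) + (-261/560)·(-4/3) + 571/1512·1 = 1/2 ✓
b·c²: 343/1080·121/49 + (-261/560)·16/9 + 571/1512·1 = 1/3 ✓
b·Ac: (-261/560)·(-10/261) + 571/1512·225/571 = 1/6 ✓
b·c³: 343/1080·(-1331/343) + (-261/560)·(-64/27) + 571/1512·1 = 1/4 ✓
b·(c∘Ac): (-261/560)·40/783 + 571/1512·225/571 = 1/8 ✓
b·Ac²: (-261/560)·110/1827 + 571/1512·1179/3997 = 1/12 ✓
b·A²c: 571/1512·63/571 = 1/24 ✓; 4 stages ⇒ order 4.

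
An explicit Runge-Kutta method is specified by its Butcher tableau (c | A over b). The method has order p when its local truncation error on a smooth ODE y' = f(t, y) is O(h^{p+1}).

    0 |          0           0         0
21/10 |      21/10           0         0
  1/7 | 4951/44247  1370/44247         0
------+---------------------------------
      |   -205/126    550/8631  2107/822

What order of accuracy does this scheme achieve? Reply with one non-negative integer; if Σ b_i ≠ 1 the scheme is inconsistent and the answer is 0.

b = (-205/126, 550/8631, 2107/822)
c = (0, 21/10, 1/7)
Ac = (0, 0, 137/2107)
Σ b_i: (-205/126)·1 + 550/8631·1 + 2107/822·1 = 1 ✓
b·c: 550/8631·21/10 + 2107/822·1/7 = 1/2 ✓
b·c²: 550/8631·441/100 + 2107/822·1/49 = 1/3 ✓
b·Ac: 2107/822·137/2107 = 1/6 ✓; 3 stages ⇒ order 3.

3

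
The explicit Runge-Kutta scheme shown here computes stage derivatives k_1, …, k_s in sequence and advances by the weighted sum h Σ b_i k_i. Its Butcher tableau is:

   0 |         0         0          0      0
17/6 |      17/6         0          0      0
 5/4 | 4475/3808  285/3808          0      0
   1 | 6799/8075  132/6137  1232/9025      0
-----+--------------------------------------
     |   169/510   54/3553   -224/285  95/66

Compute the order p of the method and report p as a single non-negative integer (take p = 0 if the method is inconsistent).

4

b = (169/510, 54/3553, -224/285, 95/66)
c = (0, 17/6, 5/4, 1)
Ac = (0, 0, 95/448, 22/95)
Σ b_i: 169/510·1 + 54/3553·1 + (-224/285)·1 + 95/66·1 = 1 ✓
b·c: 54/3553·17/6 + (-224/285)·5/4 + 95/66·1 = 1/2 ✓
b·c²: 54/3553·289/36 + (-224/285)·25/16 + 95/66·1 = 1/3 ✓
b·Ac: (-224/285)·95/448 + 95/66·22/95 = 1/6 ✓
b·c³: 54/3553·4913/216 + (-224/285)·125/64 + 95/66·1 = 1/4 ✓
b·(c∘Ac): (-224/285)·475/1792 + 95/66·22/95 = 1/8 ✓
b·Ac²: (-224/285)·1615/2688 + 95/66·22/57 = 1/12 ✓
b·A²c: 95/66·11/380 = 1/24 ✓; 4 stages ⇒ order 4.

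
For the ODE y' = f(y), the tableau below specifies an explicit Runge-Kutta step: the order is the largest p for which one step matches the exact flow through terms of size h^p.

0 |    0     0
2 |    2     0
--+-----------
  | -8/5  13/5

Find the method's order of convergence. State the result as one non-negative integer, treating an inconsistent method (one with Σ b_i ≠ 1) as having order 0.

1

b = (-8/5, 13/5)
c = (0, 2)
Σ b_i: (-8/5)·1 + 13/5·1 = 1 ✓
b·c: 13/5·2 = 26/5 ≠ 1/2 ⇒ order 1.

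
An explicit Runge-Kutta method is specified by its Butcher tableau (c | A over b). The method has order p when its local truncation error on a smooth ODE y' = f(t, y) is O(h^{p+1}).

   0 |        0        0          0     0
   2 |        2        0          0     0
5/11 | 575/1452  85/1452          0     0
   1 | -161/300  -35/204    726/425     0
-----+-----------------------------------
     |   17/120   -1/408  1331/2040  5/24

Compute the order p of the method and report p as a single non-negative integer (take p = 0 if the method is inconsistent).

b = (17/120, -1/408, 1331/2040, 5/24)
c = (0, 2, 5/11, 1)
Ac = (0, 0, 85/726, 13/30)
Σ b_i: 17/120·1 + (-1/408)·1 + 1331/2040·1 + 5/24·1 = 1 ✓
b·c: (-1/408)·2 + 1331/2040·5/11 + 5/24·1 = 1/2 ✓
b·c²: (-1/408)·4 + 1331/2040·25/121 + 5/24·1 = 1/3 ✓
b·Ac: 1331/2040·85/726 + 5/24·13/30 = 1/6 ✓
b·c³: (-1/408)·8 + 1331/2040·125/1331 + 5/24·1 = 1/4 ✓
b·(c∘Ac): 1331/2040·425/7986 + 5/24·13/30 = 1/8 ✓
b·Ac²: 1331/2040·85/363 + 5/24·(-1/3) = 1/12 ✓
b·A²c: 5/24·1/5 = 1/24 ✓; 4 stages ⇒ order 4.

4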